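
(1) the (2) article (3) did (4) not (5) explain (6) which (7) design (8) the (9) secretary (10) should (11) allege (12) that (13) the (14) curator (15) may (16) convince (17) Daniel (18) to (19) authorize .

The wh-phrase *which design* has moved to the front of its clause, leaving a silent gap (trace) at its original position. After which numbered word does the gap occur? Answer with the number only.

Pre-movement form: The secretary should allege that the curator may convince Daniel to authorize which design.
The filler 'which design' is interpreted as the direct object of 'authorize'. Fronting leaves a gap immediately after 'authorize':
The article did not explain which design the secretary should allege that the curator may convince Daniel to authorize ___.
'authorize' is word 19.

19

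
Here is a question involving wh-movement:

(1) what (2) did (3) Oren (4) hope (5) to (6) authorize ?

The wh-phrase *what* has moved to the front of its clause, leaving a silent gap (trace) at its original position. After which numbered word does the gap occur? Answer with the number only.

Pre-movement form: Oren did hope to authorize what.
'what' functions as the direct object of 'authorize'. Wh-movement fronts it, leaving a gap right after 'authorize':
What did Oren hope to authorize ___?
'authorize' is word 6.

6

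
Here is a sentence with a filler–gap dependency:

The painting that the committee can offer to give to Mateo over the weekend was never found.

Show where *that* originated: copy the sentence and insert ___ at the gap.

The painting that the committee can offer to give ___ to Mateo over the weekend was never found.

'that' functions as the direct object of 'give'. The gap is right after 'give'.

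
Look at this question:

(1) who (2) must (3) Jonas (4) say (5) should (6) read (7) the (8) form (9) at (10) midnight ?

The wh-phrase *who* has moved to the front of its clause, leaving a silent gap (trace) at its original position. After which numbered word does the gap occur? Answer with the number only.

4

Pre-movement form: Jonas must say who should read the form at midnight.
'who' functions as the subject of the clause embedded under 'say'. Wh-movement fronts it, leaving a gap right after 'say':
Who must Jonas say ___ should read the form at midnight?
'say' is word 4.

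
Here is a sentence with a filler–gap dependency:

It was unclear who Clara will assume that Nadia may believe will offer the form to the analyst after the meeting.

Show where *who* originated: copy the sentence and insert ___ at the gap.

It was unclear who Clara will assume that Nadia may believe ___ will offer the form to the analyst after the meeting.

In situ: Clara will assume that Nadia may believe who will offer the form to the analyst after the meeting.
The filler 'who' is interpreted as the subject of the clause embedded under 'believe'. The gap is right after 'believe'.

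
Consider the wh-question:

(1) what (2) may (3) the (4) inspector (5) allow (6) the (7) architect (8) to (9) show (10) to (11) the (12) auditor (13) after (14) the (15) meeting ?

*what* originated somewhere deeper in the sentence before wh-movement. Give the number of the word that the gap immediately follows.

Pre-movement form: The inspector may allow the architect to show what to the auditor after the meeting.
'what' functions as the direct object of 'show'. Wh-movement fronts it, leaving a gap right after 'show':
What may the inspector allow the architect to show ___ to the auditor after the meeting?
'show' is word 9.

9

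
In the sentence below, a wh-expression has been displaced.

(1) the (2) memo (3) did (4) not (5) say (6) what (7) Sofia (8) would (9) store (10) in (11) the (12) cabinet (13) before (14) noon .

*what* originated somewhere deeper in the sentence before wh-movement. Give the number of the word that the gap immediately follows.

9

Underlying clause: Sofia would store what in the cabinet before noon.
'what' is the direct object of 'store'. Fronting leaves a gap immediately after 'store':
The memo did not say what Sofia would store ___ in the cabinet before noon.
'store' is word 9.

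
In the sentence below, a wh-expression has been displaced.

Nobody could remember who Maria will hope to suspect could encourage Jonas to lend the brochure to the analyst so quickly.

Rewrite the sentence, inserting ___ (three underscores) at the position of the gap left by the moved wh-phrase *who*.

In situ: Maria will hope to suspect who could encourage Jonas to lend the brochure to the analyst so quickly.
The filler 'who' is interpreted as the subject of the clause embedded under 'suspect'. The gap is right after 'suspect'.

Nobody could remember who Maria will hope to suspect ___ could encourage Jonas to lend the brochure to the analyst so quickly.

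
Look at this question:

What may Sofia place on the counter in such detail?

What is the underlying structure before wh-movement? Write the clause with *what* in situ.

Sofia may place what on the counter in such detail.

'what' functions as the direct object of 'place'. It moves to the left edge, and the trace sits right after 'place':
What may Sofia place ___ on the counter in such detail?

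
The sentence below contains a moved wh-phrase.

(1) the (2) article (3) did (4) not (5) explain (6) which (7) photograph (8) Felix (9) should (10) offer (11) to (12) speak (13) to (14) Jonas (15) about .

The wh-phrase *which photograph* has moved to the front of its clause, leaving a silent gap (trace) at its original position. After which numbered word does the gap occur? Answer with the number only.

Pre-movement form: Felix should offer to speak to Jonas about which photograph.
The filler 'which photograph' is interpreted as the object of the preposition 'about'. It moves to the left edge, and the trace sits right after 'about':
The article did not explain which photograph Felix should offer to speak to Jonas about ___.
'about' is word 15.

15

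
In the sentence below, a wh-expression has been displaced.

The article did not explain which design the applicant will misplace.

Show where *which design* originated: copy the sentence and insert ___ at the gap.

The article did not explain which design the applicant will misplace ___.

Pre-movement form: The applicant will misplace which design.
'which design' is the direct object of 'misplace'. The gap is right after 'misplace'.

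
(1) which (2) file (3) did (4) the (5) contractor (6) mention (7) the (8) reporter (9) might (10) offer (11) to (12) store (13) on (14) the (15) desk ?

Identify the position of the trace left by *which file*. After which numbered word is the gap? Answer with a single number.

Underlying clause: The contractor did mention the reporter might offer to store which file on the desk.
'which file' is the direct object of 'store'. It moves to the left edge, and the trace sits right after 'store':
Which file did the contractor mention the reporter might offer to store ___ on the desk?
'store' is word 12.

12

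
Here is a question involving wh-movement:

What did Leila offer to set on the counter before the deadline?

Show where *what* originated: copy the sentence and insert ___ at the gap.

Pre-movement form: Leila did offer to set what on the counter before the deadline.
The filler 'what' is interpreted as the direct object of 'set'. The gap is right after 'set'.

What did Leila offer to set ___ on the counter before the deadline?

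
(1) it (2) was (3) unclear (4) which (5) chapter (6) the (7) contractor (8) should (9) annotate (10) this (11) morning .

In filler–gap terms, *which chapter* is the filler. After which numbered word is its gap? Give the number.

In situ: The contractor should annotate which chapter this morning.
The filler 'which chapter' is interpreted as the direct object of 'annotate'. Wh-movement fronts it, leaving a gap right after 'annotate':
It was unclear which chapter the contractor should annotate ___ this morning.
'annotate' is word 9.

9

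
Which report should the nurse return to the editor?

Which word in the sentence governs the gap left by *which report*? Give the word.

return

Pre-movement form: The nurse should return which report to the editor.
'which report' is the direct object of 'return'. Fronting leaves a gap immediately after 'return':
Which report should the nurse return ___ to the editor?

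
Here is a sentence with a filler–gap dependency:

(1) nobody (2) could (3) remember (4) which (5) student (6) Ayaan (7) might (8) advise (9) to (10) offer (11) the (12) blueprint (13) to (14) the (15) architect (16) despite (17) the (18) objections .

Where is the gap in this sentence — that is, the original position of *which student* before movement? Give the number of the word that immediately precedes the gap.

8

In situ: Ayaan might advise which student to offer the blueprint to the architect despite the objections.
'which student' is the direct object of 'advise'. It moves to the left edge, and the trace sits right after 'advise':
Nobody could remember which student Ayaan might advise ___ to offer the blueprint to the architect despite the objections.
'advise' is word 8.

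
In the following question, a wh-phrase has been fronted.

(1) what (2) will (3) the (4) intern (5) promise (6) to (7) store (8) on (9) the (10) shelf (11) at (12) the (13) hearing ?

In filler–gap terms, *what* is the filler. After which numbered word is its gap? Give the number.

7

In situ: The intern will promise to store what on the shelf at the hearing.
'what' is the direct object of 'store'. Fronting leaves a gap immediately after 'store':
What will the intern promise to store ___ on the shelf at the hearing?
'store' is word 7.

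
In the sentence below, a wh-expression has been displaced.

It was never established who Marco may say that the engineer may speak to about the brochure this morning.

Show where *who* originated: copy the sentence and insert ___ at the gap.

It was never established who Marco may say that the engineer may speak to ___ about the brochure this morning.

Pre-movement form: Marco may say that the engineer may speak to who about the brochure this morning.
'who' functions as the object of the preposition 'to'. The gap is right after 'to'.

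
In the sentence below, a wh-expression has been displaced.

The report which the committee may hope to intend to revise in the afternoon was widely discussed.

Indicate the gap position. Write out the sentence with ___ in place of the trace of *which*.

'which' functions as the direct object of 'revise'. The gap is right after 'revise'.

The report which the committee may hope to intend to revise ___ in the afternoon was widely discussed.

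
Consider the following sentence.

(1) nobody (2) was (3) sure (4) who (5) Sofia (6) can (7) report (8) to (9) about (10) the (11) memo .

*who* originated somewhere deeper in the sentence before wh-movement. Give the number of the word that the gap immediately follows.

8

In situ: Sofia can report to who about the memo.
The filler 'who' is interpreted as the object of the preposition 'to'. Fronting leaves a gap immediately after 'to':
Nobody was sure who Sofia can report to ___ about the memo.
'to' is word 8.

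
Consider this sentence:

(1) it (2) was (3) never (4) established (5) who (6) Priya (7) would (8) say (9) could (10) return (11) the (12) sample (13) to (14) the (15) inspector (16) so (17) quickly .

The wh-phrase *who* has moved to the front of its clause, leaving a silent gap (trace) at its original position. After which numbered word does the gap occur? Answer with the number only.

Underlying clause: Priya would say who could return the sample to the inspector so quickly.
'who' is the subject of the clause embedded under 'say'. Wh-movement fronts it, leaving a gap right after 'say':
It was never established who Priya would say ___ could return the sample to the inspector so quickly.
'say' is word 8.

8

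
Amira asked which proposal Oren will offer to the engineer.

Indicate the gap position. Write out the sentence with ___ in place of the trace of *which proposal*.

Pre-movement form: Oren will offer which proposal to the engineer.
'which proposal' is the direct object of 'offer'. The gap is right after 'offer'.

Amira asked which proposal Oren will offer ___ to the engineer.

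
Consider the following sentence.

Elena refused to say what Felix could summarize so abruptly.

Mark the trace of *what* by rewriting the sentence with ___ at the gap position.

Elena refused to say what Felix could summarize ___ so abruptly.

Pre-movement form: Felix could summarize what so abruptly.
'what' is the direct object of 'summarize'. The gap is right after 'summarize'.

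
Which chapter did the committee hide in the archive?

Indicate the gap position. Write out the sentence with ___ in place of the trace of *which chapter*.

Which chapter did the committee hide ___ in the archive?

Underlying clause: The committee did hide which chapter in the archive.
'which chapter' is the direct object of 'hide'. The gap is right after 'hide'.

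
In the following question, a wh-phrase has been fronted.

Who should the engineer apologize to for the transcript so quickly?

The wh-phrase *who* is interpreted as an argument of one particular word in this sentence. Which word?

Underlying clause: The engineer should apologize to who for the transcript so quickly.
The filler 'who' is interpreted as the object of the preposition 'to'. Wh-movement fronts it, leaving a gap right after 'to':
Who should the engineer apologize to ___ for the transcript so quickly?

to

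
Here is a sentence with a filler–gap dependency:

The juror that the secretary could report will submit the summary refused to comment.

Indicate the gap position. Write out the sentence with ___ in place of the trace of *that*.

'that' functions as the subject of the clause embedded under 'report'. The gap is right after 'report'.

The juror that the secretary could report ___ will submit the summary refused to comment.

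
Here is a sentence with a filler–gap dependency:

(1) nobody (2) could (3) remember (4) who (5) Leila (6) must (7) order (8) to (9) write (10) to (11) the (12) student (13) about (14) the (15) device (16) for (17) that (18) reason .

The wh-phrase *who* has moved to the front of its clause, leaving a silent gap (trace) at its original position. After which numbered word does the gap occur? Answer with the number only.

7

In situ: Leila must order who to write to the student about the device for that reason.
'who' functions as the direct object of 'order'. Wh-movement fronts it, leaving a gap right after 'order':
Nobody could remember who Leila must order ___ to write to the student about the device for that reason.
'order' is word 7.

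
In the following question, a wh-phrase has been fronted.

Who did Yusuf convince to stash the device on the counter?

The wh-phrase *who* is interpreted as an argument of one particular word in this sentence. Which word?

convince

Underlying clause: Yusuf did convince who to stash the device on the counter.
'who' functions as the direct object of 'convince'. It moves to the left edge, and the trace sits right after 'convince':
Who did Yusuf convince ___ to stash the device on the counter?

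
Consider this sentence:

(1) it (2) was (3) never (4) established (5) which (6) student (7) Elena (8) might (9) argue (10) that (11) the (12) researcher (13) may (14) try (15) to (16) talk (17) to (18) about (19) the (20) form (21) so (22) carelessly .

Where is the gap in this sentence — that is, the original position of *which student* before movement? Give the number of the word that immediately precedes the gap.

17

Pre-movement form: Elena might argue that the researcher may try to talk to which student about the form so carelessly.
'which student' functions as the object of the preposition 'to'. Fronting leaves a gap immediately after 'to':
It was never established which student Elena might argue that the researcher may try to talk to ___ about the form so carelessly.
'to' is word 17.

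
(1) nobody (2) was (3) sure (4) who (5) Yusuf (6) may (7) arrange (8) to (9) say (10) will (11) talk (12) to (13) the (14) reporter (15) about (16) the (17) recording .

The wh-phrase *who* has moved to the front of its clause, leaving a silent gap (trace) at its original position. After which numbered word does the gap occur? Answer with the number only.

9

Underlying clause: Yusuf may arrange to say who will talk to the reporter about the recording.
'who' functions as the subject of the clause embedded under 'say'. Fronting leaves a gap immediately after 'say':
Nobody was sure who Yusuf may arrange to say ___ will talk to the reporter about the recording.
'say' is word 9.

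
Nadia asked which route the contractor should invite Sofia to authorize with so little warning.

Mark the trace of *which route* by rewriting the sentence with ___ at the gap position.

Nadia asked which route the contractor should invite Sofia to authorize ___ with so little warning.

Underlying clause: The contractor should invite Sofia to authorize which route with so little warning.
'which route' is the direct object of 'authorize'. The gap is right after 'authorize'.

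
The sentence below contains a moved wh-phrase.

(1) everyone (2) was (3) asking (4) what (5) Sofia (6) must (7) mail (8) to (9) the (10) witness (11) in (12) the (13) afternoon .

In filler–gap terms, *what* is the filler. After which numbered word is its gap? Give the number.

7

Pre-movement form: Sofia must mail what to the witness in the afternoon.
The filler 'what' is interpreted as the direct object of 'mail'. Fronting leaves a gap immediately after 'mail':
Everyone was asking what Sofia must mail ___ to the witness in the afternoon.
'mail' is word 7.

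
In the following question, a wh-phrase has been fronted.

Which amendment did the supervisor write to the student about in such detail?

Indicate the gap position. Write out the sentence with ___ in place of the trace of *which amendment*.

Which amendment did the supervisor write to the student about ___ in such detail?

Underlying clause: The supervisor did write to the student about which amendment in such detail.
The filler 'which amendment' is interpreted as the object of the preposition 'about'. The gap is right after 'about'.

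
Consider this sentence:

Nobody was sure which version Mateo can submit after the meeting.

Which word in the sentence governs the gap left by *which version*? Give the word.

Before movement: Mateo can submit which version after the meeting.
'which version' is the direct object of 'submit'. Fronting leaves a gap immediately after 'submit':
Nobody was sure which version Mateo can submit ___ after the meeting.

submit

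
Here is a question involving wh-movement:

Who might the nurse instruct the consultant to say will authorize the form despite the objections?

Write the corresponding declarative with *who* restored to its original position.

'who' functions as the subject of the clause embedded under 'say'. Wh-movement fronts it, leaving a gap right after 'say':
Who might the nurse instruct the consultant to say ___ will authorize the form despite the objections?

The nurse might instruct the consultant to say who will authorize the form despite the objections.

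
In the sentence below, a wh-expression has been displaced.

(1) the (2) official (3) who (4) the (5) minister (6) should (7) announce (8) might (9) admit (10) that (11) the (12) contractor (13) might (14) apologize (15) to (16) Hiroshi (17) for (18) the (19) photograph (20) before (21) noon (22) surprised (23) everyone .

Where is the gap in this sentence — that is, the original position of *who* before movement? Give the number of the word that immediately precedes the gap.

'who' functions as the subject of the clause embedded under 'announce'. Wh-movement fronts it, leaving a gap right after 'announce':
The official who the minister should announce ___ might admit that the contractor might apologize to Hiroshi for the photograph before noon surprised everyone.
'announce' is word 7.

7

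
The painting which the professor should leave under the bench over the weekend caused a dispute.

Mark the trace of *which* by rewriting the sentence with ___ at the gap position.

The painting which the professor should leave ___ under the bench over the weekend caused a dispute.

'which' is the direct object of 'leave'. The gap is right after 'leave'.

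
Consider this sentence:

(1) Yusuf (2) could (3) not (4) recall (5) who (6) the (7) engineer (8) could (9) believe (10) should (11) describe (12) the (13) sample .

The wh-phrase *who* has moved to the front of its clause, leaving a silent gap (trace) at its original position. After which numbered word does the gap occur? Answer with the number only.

9

Pre-movement form: The engineer could believe who should describe the sample.
'who' is the subject of the clause embedded under 'believe'. It moves to the left edge, and the trace sits right after 'believe':
Yusuf could not recall who the engineer could believe ___ should describe the sample.
'believe' is word 9.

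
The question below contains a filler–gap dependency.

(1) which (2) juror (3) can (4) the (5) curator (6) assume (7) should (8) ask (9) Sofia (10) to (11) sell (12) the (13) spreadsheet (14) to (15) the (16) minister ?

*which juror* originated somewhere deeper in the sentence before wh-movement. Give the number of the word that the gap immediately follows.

In situ: The curator can assume which juror should ask Sofia to sell the spreadsheet to the minister.
'which juror' is the subject of the clause embedded under 'assume'. It moves to the left edge, and the trace sits right after 'assume':
Which juror can the curator assume ___ should ask Sofia to sell the spreadsheet to the minister?
'assume' is word 6.

6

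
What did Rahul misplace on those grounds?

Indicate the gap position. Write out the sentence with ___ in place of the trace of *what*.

Underlying clause: Rahul did misplace what on those grounds.
The filler 'what' is interpreted as the direct object of 'misplace'. The gap is right after 'misplace'.

What did Rahul misplace ___ on those grounds?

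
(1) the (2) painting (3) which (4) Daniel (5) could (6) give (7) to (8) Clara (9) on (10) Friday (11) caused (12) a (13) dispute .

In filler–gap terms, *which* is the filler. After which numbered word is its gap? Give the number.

6

'which' is the direct object of 'give'. Wh-movement fronts it, leaving a gap right after 'give':
The painting which Daniel could give ___ to Clara on Friday caused a dispute.
'give' is word 6.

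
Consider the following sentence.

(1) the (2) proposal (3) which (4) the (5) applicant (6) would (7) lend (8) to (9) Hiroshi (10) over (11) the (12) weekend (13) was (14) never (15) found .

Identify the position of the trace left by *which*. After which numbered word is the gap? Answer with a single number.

7

The filler 'which' is interpreted as the direct object of 'lend'. Fronting leaves a gap immediately after 'lend':
The proposal which the applicant would lend ___ to Hiroshi over the weekend was never found.
'lend' is word 7.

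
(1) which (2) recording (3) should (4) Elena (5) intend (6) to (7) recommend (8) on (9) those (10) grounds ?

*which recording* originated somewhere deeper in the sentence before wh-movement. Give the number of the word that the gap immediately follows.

7

Underlying clause: Elena should intend to recommend which recording on those grounds.
The filler 'which recording' is interpreted as the direct object of 'recommend'. Wh-movement fronts it, leaving a gap right after 'recommend':
Which recording should Elena intend to recommend ___ on those grounds?
'recommend' is word 7.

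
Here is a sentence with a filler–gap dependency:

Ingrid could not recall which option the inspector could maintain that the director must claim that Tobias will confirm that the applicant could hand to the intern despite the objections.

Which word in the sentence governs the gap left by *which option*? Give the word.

hand

Before movement: The inspector could maintain that the director must claim that Tobias will confirm that the applicant could hand which option to the intern despite the objections.
'which option' is the direct object of 'hand'. Fronting leaves a gap immediately after 'hand':
Ingrid could not recall which option the inspector could maintain that the director must claim that Tobias will confirm that the applicant could hand ___ to the intern despite the objections.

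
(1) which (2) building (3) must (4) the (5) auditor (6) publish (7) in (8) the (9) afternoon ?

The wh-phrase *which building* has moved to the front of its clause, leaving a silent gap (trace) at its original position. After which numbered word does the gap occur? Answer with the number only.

6

Before movement: The auditor must publish which building in the afternoon.
The filler 'which building' is interpreted as the direct object of 'publish'. Fronting leaves a gap immediately after 'publish':
Which building must the auditor publish ___ in the afternoon?
'publish' is word 6.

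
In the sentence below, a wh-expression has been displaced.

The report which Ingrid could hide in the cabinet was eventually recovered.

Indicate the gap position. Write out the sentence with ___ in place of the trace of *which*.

'which' functions as the direct object of 'hide'. The gap is right after 'hide'.

The report which Ingrid could hide ___ in the cabinet was eventually recovered.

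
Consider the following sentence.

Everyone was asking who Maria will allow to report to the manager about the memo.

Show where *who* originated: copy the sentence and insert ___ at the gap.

Before movement: Maria will allow who to report to the manager about the memo.
'who' functions as the direct object of 'allow'. The gap is right after 'allow'.

Everyone was asking who Maria will allow ___ to report to the manager about the memo.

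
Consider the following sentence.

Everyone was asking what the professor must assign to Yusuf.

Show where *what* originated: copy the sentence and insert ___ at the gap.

Everyone was asking what the professor must assign ___ to Yusuf.

Pre-movement form: The professor must assign what to Yusuf.
The filler 'what' is interpreted as the direct object of 'assign'. The gap is right after 'assign'.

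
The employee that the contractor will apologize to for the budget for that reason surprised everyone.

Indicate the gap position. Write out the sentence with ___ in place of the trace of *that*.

'that' is the object of the preposition 'to'. The gap is right after 'to'.

The employee that the contractor will apologize to ___ for the budget for that reason surprised everyone.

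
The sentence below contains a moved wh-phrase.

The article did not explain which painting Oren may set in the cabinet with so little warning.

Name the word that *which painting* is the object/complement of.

In situ: Oren may set which painting in the cabinet with so little warning.
'which painting' functions as the direct object of 'set'. It moves to the left edge, and the trace sits right after 'set':
The article did not explain which painting Oren may set ___ in the cabinet with so little warning.

set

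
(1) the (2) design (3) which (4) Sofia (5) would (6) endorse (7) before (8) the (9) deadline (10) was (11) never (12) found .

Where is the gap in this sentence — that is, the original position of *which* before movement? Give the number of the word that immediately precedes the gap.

6

'which' functions as the direct object of 'endorse'. Wh-movement fronts it, leaving a gap right after 'endorse':
The design which Sofia would endorse ___ before the deadline was never found.
'endorse' is word 6.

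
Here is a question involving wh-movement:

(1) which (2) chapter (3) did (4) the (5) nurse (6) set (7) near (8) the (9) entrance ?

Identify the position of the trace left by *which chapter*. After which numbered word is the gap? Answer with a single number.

In situ: The nurse did set which chapter near the entrance.
The filler 'which chapter' is interpreted as the direct object of 'set'. Fronting leaves a gap immediately after 'set':
Which chapter did the nurse set ___ near the entrance?
'set' is word 6.

6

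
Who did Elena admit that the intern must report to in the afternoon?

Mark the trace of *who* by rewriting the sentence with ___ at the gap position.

Pre-movement form: Elena did admit that the intern must report to who in the afternoon.
'who' is the object of the preposition 'to'. The gap is right after 'to'.

Who did Elena admit that the intern must report to ___ in the afternoon?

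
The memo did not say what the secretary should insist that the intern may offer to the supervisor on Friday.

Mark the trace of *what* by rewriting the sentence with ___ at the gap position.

Underlying clause: The secretary should insist that the intern may offer what to the supervisor on Friday.
'what' is the direct object of 'offer'. The gap is right after 'offer'.

The memo did not say what the secretary should insist that the intern may offer ___ to the supervisor on Friday.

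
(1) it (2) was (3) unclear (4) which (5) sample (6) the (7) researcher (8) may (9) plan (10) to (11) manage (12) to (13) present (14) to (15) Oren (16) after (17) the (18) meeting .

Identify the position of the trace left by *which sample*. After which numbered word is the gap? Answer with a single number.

13

In situ: The researcher may plan to manage to present which sample to Oren after the meeting.
'which sample' functions as the direct object of 'present'. Wh-movement fronts it, leaving a gap right after 'present':
It was unclear which sample the researcher may plan to manage to present ___ to Oren after the meeting.
'present' is word 13.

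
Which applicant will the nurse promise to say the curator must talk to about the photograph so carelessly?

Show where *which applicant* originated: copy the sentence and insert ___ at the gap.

Which applicant will the nurse promise to say the curator must talk to ___ about the photograph so carelessly?

In situ: The nurse will promise to say the curator must talk to which applicant about the photograph so carelessly.
'which applicant' functions as the object of the preposition 'to'. The gap is right after 'to'.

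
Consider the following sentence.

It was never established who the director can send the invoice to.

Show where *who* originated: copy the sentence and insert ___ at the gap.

It was never established who the director can send the invoice to ___.

Pre-movement form: The director can send the invoice to who.
'who' is the object of the preposition 'to' (recipient of 'send'). The gap is right after 'to'.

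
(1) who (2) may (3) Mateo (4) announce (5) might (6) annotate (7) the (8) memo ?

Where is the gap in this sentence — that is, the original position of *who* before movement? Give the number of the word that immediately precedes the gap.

4

Before movement: Mateo may announce who might annotate the memo.
The filler 'who' is interpreted as the subject of the clause embedded under 'announce'. It moves to the left edge, and the trace sits right after 'announce':
Who may Mateo announce ___ might annotate the memo?
'announce' is word 4.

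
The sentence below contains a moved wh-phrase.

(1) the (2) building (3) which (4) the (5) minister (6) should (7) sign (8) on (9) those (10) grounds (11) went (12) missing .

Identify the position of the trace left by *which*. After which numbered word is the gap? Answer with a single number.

7

The filler 'which' is interpreted as the direct object of 'sign'. It moves to the left edge, and the trace sits right after 'sign':
The building which the minister should sign ___ on those grounds went missing.
'sign' is word 7.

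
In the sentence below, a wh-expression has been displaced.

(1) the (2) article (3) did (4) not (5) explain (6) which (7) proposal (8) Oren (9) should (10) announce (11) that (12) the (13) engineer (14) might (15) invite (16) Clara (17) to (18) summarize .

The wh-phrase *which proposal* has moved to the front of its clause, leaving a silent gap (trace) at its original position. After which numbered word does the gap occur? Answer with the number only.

18

Before movement: Oren should announce that the engineer might invite Clara to summarize which proposal.
'which proposal' is the direct object of 'summarize'. Wh-movement fronts it, leaving a gap right after 'summarize':
The article did not explain which proposal Oren should announce that the engineer might invite Clara to summarize ___.
'summarize' is word 18.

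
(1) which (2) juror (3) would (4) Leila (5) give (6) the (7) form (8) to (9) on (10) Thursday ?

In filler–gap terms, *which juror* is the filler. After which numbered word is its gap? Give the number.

8

Before movement: Leila would give the form to which juror on Thursday.
'which juror' is the object of the preposition 'to' (recipient of 'give'). Wh-movement fronts it, leaving a gap right after 'to':
Which juror would Leila give the form to ___ on Thursday?
'to' is word 8.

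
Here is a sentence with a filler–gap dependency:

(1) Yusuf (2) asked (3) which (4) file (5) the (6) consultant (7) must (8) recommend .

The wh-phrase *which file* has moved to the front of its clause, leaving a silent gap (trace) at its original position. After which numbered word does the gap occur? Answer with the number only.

In situ: The consultant must recommend which file.
The filler 'which file' is interpreted as the direct object of 'recommend'. Wh-movement fronts it, leaving a gap right after 'recommend':
Yusuf asked which file the consultant must recommend ___.
'recommend' is word 8.

8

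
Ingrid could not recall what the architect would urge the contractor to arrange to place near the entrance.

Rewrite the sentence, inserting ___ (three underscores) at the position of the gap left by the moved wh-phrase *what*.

Ingrid could not recall what the architect would urge the contractor to arrange to place ___ near the entrance.

Pre-movement form: The architect would urge the contractor to arrange to place what near the entrance.
'what' is the direct object of 'place'. The gap is right after 'place'.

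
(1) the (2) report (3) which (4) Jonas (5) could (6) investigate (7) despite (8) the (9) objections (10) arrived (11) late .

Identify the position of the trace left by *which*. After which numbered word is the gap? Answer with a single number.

6

'which' is the direct object of 'investigate'. It moves to the left edge, and the trace sits right after 'investigate':
The report which Jonas could investigate ___ despite the objections arrived late.
'investigate' is word 6.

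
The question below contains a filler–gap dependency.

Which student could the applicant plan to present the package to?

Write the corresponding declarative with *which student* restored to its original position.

'which student' functions as the object of the preposition 'to' (recipient of 'present'). Wh-movement fronts it, leaving a gap right after 'to':
Which student could the applicant plan to present the package to ___?

The applicant could plan to present the package to which student.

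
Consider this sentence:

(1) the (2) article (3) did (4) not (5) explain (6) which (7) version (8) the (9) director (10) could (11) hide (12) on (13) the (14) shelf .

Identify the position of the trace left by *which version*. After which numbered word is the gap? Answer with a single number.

In situ: The director could hide which version on the shelf.
'which version' is the direct object of 'hide'. It moves to the left edge, and the trace sits right after 'hide':
The article did not explain which version the director could hide ___ on the shelf.
'hide' is word 11.

11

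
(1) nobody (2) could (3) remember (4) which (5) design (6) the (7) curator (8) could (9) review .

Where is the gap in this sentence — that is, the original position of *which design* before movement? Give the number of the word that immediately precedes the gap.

9

Underlying clause: The curator could review which design.
The filler 'which design' is interpreted as the direct object of 'review'. Fronting leaves a gap immediately after 'review':
Nobody could remember which design the curator could review ___.
'review' is word 9.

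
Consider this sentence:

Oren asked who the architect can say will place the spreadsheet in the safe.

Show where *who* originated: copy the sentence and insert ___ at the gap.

Oren asked who the architect can say ___ will place the spreadsheet in the safe.

In situ: The architect can say who will place the spreadsheet in the safe.
'who' is the subject of the clause embedded under 'say'. The gap is right after 'say'.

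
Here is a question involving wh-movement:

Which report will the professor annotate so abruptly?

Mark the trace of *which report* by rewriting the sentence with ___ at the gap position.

Which report will the professor annotate ___ so abruptly?

Before movement: The professor will annotate which report so abruptly.
'which report' is the direct object of 'annotate'. The gap is right after 'annotate'.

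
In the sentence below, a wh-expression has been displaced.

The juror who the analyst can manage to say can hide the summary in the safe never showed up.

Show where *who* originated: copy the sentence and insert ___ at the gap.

The juror who the analyst can manage to say ___ can hide the summary in the safe never showed up.

The filler 'who' is interpreted as the subject of the clause embedded under 'say'. The gap is right after 'say'.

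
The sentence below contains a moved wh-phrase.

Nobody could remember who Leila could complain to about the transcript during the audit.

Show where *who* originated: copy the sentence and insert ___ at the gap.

Nobody could remember who Leila could complain to ___ about the transcript during the audit.

Pre-movement form: Leila could complain to who about the transcript during the audit.
'who' is the object of the preposition 'to'. The gap is right after 'to'.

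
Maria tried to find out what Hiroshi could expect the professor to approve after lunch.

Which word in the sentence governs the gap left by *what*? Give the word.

Underlying clause: Hiroshi could expect the professor to approve what after lunch.
'what' functions as the direct object of 'approve'. Wh-movement fronts it, leaving a gap right after 'approve':
Maria tried to find out what Hiroshi could expect the professor to approve ___ after lunch.

approve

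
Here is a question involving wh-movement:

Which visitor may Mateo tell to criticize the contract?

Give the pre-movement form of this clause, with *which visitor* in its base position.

Mateo may tell which visitor to criticize the contract.

'which visitor' is the direct object of 'tell'. Fronting leaves a gap immediately after 'tell':
Which visitor may Mateo tell ___ to criticize the contract?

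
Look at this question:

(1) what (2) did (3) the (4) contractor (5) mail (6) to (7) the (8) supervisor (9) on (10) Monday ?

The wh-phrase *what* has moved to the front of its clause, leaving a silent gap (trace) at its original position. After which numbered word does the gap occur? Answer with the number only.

In situ: The contractor did mail what to the supervisor on Monday.
The filler 'what' is interpreted as the direct object of 'mail'. Wh-movement fronts it, leaving a gap right after 'mail':
What did the contractor mail ___ to the supervisor on Monday?
'mail' is word 5.

5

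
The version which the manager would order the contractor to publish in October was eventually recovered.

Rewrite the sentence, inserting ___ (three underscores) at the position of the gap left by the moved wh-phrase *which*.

'which' functions as the direct object of 'publish'. The gap is right after 'publish'.

The version which the manager would order the contractor to publish ___ in October was eventually recovered.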